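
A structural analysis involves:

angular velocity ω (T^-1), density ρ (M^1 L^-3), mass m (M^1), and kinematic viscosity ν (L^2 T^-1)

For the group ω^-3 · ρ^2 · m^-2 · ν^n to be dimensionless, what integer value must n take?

3

Balance the L exponent: (2)·n from ν, plus −3·(0) + 2·(-3) − 2·(0) = -6 from the rest, must sum to zero.
2n − 6 = 0, so n = 3.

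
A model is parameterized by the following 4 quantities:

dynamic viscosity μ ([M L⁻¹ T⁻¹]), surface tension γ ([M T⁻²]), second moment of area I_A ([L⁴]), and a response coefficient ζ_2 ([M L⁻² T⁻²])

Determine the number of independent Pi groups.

1

There are 4 variables and 3 base dimensions (M, L, T).
The dimension matrix has rank 3.
Independent dimensionless groups: 4 − 3 = 1.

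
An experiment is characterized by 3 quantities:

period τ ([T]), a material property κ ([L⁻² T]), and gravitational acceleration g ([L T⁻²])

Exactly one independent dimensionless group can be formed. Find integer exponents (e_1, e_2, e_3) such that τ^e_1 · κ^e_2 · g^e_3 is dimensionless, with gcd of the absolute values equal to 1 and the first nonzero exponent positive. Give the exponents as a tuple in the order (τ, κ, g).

(3, 1, 2)

L: e_1·(0) + e_2·(-2) + e_3·(1) = 0
T: e_1·(1) + e_2·(1) + e_3·(-2) = 0
Solving this homogeneous linear system for the smallest-integer solution (first nonzero entry positive) gives (3, 1, 2).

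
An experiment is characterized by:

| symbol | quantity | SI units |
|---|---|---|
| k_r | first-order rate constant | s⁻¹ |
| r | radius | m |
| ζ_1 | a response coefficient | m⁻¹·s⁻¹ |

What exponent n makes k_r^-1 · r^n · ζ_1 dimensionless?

1

Balance the L exponent: (1)·n from r, plus −(0) + (-1) = -1 from the rest, must sum to zero.
n − 1 = 0, so n = 1.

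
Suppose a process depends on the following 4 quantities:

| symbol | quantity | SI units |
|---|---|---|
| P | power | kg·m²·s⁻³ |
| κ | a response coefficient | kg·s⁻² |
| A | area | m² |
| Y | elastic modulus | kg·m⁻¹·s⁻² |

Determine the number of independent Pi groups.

There are 4 variables and 3 base dimensions (M, L, T).
The dimension matrix has rank 3.
Independent dimensionless groups: 4 − 3 = 1.

1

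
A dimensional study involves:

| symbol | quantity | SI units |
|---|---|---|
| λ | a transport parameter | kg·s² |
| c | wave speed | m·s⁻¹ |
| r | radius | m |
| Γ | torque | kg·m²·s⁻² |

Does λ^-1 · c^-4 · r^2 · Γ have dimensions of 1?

yes

Sum the exponent of each base dimension across the product:
  M: −[λ]_M − 4·[c]_M + 2·[r]_M + [Γ]_M = −(1) − 4·(0) + 2·(0) + (1) = 0
  L: −[λ]_L − 4·[c]_L + 2·[r]_L + [Γ]_L = −(0) − 4·(1) + 2·(1) + (2) = 0
  T: −[λ]_T − 4·[c]_T + 2·[r]_T + [Γ]_T = −(2) − 4·(-1) + 2·(0) + (-2) = 0
All base exponents vanish — dimensionless.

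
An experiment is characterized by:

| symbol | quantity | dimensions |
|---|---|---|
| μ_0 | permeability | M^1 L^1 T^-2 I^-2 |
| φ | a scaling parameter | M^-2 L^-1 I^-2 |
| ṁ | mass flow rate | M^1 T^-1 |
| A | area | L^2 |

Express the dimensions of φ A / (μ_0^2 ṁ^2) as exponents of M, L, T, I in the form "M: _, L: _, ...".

Collect each base-dimension exponent across the product:
  M: −2·(1) + (-2) − 2·(1) + (0) = -6
  L: −2·(1) + (-1) − 2·(0) + (2) = -1
  T: −2·(-2) + (0) − 2·(-1) + (0) = 6
  I: −2·(-2) + (-2) − 2·(0) + (0) = 2
So the dimensions are [M⁻⁶ L⁻¹ T⁶ I²].

M: -6, L: -1, T: 6, I: 2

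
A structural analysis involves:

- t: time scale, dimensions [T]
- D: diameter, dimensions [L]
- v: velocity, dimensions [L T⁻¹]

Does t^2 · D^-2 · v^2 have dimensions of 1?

Sum the exponent of each base dimension across the product:
  M: 2·[t]_M − 2·[D]_M + 2·[v]_M = 2·(0) − 2·(0) + 2·(0) = 0
  L: 2·[t]_L − 2·[D]_L + 2·[v]_L = 2·(0) − 2·(1) + 2·(1) = 0
  T: 2·[t]_T − 2·[D]_T + 2·[v]_T = 2·(1) − 2·(0) + 2·(-1) = 0
All base exponents vanish — dimensionless.

yes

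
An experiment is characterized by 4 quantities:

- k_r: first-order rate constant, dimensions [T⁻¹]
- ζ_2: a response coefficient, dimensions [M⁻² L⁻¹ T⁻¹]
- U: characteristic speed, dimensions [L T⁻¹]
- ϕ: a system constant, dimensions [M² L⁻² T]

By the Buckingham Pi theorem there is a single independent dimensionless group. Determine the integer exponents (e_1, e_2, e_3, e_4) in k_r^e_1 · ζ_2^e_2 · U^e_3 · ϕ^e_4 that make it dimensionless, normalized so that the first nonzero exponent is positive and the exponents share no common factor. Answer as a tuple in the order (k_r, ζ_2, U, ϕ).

M: e_1·(0) + e_2·(-2) + e_3·(0) + e_4·(2) = 0
L: e_1·(0) + e_2·(-1) + e_3·(1) + e_4·(-2) = 0
T: e_1·(-1) + e_2·(-1) + e_3·(-1) + e_4·(1) = 0
Solving this homogeneous linear system for the smallest-integer solution (first nonzero entry positive) gives (3, -1, -3, -1).

(3, -1, -3, -1)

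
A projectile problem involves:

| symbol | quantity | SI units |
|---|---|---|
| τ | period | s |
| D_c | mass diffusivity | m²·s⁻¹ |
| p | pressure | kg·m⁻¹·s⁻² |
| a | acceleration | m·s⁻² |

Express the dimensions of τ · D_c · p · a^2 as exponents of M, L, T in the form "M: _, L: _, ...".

M: 1, L: 3, T: -6

Collect each base-dimension exponent across the product:
  M: (0) + (0) + (1) + 2·(0) = 1
  L: (0) + (2) + (-1) + 2·(1) = 3
  T: (1) + (-1) + (-2) + 2·(-2) = -6
So the dimensions are [M L³ T⁻⁶].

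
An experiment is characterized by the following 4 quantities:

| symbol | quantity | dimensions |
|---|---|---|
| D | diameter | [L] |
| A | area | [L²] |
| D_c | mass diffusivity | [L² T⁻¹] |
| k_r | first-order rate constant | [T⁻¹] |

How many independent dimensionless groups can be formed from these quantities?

2

There are 4 variables and 2 base dimensions (L, T).
The dimension matrix has rank 2.
Independent dimensionless groups: 4 − 2 = 2.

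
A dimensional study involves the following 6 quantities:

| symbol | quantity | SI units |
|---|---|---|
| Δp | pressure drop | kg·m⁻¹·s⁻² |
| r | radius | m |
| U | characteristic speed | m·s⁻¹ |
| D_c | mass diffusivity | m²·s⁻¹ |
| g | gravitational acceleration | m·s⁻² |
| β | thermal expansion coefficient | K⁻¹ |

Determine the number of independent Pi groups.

2

There are 6 variables and 4 base dimensions (M, L, T, Θ).
The dimension matrix has rank 4.
Independent dimensionless groups: 6 − 4 = 2.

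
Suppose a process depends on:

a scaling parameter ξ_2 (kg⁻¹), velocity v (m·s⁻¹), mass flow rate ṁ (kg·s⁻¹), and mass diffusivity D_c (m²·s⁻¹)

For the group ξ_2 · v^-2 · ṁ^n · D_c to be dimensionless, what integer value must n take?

Balance the M exponent: (1)·n from ṁ, plus (-1) − 2·(0) + (0) = -1 from the rest, must sum to zero.
n − 1 = 0, so n = 1.

1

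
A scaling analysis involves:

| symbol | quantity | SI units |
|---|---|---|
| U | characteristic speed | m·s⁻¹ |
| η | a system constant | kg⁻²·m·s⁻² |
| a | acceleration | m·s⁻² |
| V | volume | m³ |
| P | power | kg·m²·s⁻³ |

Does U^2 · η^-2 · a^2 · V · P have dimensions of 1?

no

Sum the exponent of each base dimension across the product:
  M: 2·[U]_M − 2·[η]_M + 2·[a]_M + [V]_M + [P]_M = 2·(0) − 2·(-2) + 2·(0) + (0) + (1) = 5
  L: 2·[U]_L − 2·[η]_L + 2·[a]_L + [V]_L + [P]_L = 2·(1) − 2·(1) + 2·(1) + (3) + (2) = 7
  T: 2·[U]_T − 2·[η]_T + 2·[a]_T + [V]_T + [P]_T = 2·(-1) − 2·(-2) + 2·(-2) + (0) + (-3) = -5
Net dimensions [M⁵ L⁷ T⁻⁵] ≠ [1] — not dimensionless.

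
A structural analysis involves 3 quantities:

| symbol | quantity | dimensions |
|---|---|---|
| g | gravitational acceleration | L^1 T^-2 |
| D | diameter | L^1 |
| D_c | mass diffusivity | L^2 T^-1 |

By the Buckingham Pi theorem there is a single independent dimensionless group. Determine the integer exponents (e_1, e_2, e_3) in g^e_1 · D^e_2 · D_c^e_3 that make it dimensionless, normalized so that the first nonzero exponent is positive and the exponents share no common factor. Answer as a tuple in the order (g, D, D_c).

L: e_1·(1) + e_2·(1) + e_3·(2) = 0
T: e_1·(-2) + e_2·(0) + e_3·(-1) = 0
Solving this homogeneous linear system for the smallest-integer solution (first nonzero entry positive) gives (1, 3, -2).

(1, 3, -2)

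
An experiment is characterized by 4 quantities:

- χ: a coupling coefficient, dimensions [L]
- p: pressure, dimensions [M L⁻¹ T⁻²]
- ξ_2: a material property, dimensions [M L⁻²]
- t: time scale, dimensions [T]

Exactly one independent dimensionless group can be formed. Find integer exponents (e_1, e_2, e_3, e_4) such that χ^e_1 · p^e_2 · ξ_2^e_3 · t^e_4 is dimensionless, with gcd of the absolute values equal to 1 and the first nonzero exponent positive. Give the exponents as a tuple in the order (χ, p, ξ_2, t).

M: e_1·(0) + e_2·(1) + e_3·(1) + e_4·(0) = 0
L: e_1·(1) + e_2·(-1) + e_3·(-2) + e_4·(0) = 0
T: e_1·(0) + e_2·(-2) + e_3·(0) + e_4·(1) = 0
Solving this homogeneous linear system for the smallest-integer solution (first nonzero entry positive) gives (1, -1, 1, -2).

(1, -1, 1, -2)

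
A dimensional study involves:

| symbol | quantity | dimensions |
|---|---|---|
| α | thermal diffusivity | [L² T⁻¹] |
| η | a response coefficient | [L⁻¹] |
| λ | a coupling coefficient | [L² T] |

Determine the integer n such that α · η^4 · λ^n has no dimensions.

Balance the L exponent: (2)·n from λ, plus (2) + 4·(-1) = -2 from the rest, must sum to zero.
2n − 2 = 0, so n = 1.

1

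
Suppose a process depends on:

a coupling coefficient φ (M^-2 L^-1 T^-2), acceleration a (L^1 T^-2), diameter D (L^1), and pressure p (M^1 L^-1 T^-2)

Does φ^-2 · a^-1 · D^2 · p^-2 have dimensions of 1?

Sum the exponent of each base dimension across the product:
  M: −2·[φ]_M − [a]_M + 2·[D]_M − 2·[p]_M = −2·(-2) − (0) + 2·(0) − 2·(1) = 2
  L: −2·[φ]_L − [a]_L + 2·[D]_L − 2·[p]_L = −2·(-1) − (1) + 2·(1) − 2·(-1) = 5
  T: −2·[φ]_T − [a]_T + 2·[D]_T − 2·[p]_T = −2·(-2) − (-2) + 2·(0) − 2·(-2) = 10
Net dimensions [M² L⁵ T¹⁰] ≠ [1] — not dimensionless.

no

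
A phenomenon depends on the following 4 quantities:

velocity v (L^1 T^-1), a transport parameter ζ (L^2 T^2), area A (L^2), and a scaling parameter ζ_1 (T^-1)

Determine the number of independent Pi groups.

2

There are 4 variables and 2 base dimensions (L, T).
The dimension matrix has rank 2.
Independent dimensionless groups: 4 − 2 = 2.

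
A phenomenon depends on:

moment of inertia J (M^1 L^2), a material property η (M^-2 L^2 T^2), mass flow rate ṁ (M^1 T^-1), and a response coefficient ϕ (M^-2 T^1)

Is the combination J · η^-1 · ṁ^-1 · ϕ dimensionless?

yes

Sum the exponent of each base dimension across the product:
  M: [J]_M − [η]_M − [ṁ]_M + [ϕ]_M = (1) − (-2) − (1) + (-2) = 0
  L: [J]_L − [η]_L − [ṁ]_L + [ϕ]_L = (2) − (2) − (0) + (0) = 0
  T: [J]_T − [η]_T − [ṁ]_T + [ϕ]_T = (0) − (2) − (-1) + (1) = 0
All base exponents vanish — dimensionless.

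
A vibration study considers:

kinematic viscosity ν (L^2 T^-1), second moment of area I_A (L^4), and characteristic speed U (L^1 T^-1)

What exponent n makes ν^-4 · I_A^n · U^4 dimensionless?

1

Balance the L exponent: (4)·n from I_A, plus −4·(2) + 4·(1) = -4 from the rest, must sum to zero.
4n − 4 = 0, so n = 1.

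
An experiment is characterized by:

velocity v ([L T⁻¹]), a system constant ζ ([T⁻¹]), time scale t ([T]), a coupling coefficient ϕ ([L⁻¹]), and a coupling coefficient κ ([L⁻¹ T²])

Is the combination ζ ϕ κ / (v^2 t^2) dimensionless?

no

Sum the exponent of each base dimension across the product:
  L: −2·[v]_L + [ζ]_L − 2·[t]_L + [ϕ]_L + [κ]_L = −2·(1) + (0) − 2·(0) + (-1) + (-1) = -4
  T: −2·[v]_T + [ζ]_T − 2·[t]_T + [ϕ]_T + [κ]_T = −2·(-1) + (-1) − 2·(1) + (0) + (2) = 1
Net dimensions [L⁻⁴ T] ≠ [1] — not dimensionless.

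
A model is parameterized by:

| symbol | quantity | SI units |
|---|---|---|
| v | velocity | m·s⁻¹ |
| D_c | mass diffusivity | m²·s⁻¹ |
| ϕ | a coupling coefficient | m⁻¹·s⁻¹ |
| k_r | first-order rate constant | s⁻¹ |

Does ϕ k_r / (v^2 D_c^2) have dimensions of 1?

Sum the exponent of each base dimension across the product:
  L: −2·[v]_L − 2·[D_c]_L + [ϕ]_L + [k_r]_L = −2·(1) − 2·(2) + (-1) + (0) = -7
  T: −2·[v]_T − 2·[D_c]_T + [ϕ]_T + [k_r]_T = −2·(-1) − 2·(-1) + (-1) + (-1) = 2
Net dimensions [L⁻⁷ T²] ≠ [1] — not dimensionless.

no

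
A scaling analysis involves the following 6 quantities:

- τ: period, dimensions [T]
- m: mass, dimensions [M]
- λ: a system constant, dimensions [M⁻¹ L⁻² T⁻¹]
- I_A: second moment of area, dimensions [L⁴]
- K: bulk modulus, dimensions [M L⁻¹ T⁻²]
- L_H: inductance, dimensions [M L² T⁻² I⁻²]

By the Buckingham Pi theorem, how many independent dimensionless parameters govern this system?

2

There are 6 variables and 4 base dimensions (M, L, T, I).
The dimension matrix has rank 4.
Independent dimensionless groups: 6 − 4 = 2.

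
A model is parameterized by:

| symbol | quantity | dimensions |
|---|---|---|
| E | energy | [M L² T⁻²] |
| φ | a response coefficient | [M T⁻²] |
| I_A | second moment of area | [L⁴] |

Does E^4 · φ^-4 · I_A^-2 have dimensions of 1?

yes

Sum the exponent of each base dimension across the product:
  M: 4·[E]_M − 4·[φ]_M − 2·[I_A]_M = 4·(1) − 4·(1) − 2·(0) = 0
  L: 4·[E]_L − 4·[φ]_L − 2·[I_A]_L = 4·(2) − 4·(0) − 2·(4) = 0
  T: 4·[E]_T − 4·[φ]_T − 2·[I_A]_T = 4·(-2) − 4·(-2) − 2·(0) = 0
All base exponents vanish — dimensionless.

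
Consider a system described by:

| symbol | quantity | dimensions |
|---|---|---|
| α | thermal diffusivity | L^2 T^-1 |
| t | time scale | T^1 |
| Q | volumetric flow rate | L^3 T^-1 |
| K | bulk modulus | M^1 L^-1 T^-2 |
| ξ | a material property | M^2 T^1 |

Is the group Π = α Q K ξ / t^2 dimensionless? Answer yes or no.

Sum the exponent of each base dimension across the product:
  M: [α]_M − 2·[t]_M + [Q]_M + [K]_M + [ξ]_M = (0) − 2·(0) + (0) + (1) + (2) = 3
  L: [α]_L − 2·[t]_L + [Q]_L + [K]_L + [ξ]_L = (2) − 2·(0) + (3) + (-1) + (0) = 4
  T: [α]_T − 2·[t]_T + [Q]_T + [K]_T + [ξ]_T = (-1) − 2·(1) + (-1) + (-2) + (1) = -5
Net dimensions [M³ L⁴ T⁻⁵] ≠ [1] — not dimensionless.

no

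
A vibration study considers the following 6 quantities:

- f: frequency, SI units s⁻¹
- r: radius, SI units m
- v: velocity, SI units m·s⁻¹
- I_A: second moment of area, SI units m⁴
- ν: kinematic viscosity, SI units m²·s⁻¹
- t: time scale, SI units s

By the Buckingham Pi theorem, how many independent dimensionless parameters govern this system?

4

There are 6 variables and 2 base dimensions (L, T).
The dimension matrix has rank 2.
Independent dimensionless groups: 6 − 2 = 4.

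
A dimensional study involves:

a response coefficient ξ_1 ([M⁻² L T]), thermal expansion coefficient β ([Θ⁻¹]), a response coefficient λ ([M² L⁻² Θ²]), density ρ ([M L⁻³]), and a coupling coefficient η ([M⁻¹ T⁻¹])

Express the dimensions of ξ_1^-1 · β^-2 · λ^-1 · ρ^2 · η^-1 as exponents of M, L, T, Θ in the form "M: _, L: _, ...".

Collect each base-dimension exponent across the product:
  M: −(-2) − 2·(0) − (2) + 2·(1) − (-1) = 3
  L: −(1) − 2·(0) − (-2) + 2·(-3) − (0) = -5
  T: −(1) − 2·(0) − (0) + 2·(0) − (-1) = 0
  Θ: −(0) − 2·(-1) − (2) + 2·(0) − (0) = 0
So the dimensions are [M³ L⁻⁵].

M: 3, L: -5, T: 0, Θ: 0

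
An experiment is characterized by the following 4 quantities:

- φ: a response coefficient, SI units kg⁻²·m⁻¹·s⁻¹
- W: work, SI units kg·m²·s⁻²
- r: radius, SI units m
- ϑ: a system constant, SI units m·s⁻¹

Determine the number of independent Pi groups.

1

There are 4 variables and 3 base dimensions (M, L, T).
The dimension matrix has rank 3.
Independent dimensionless groups: 4 − 3 = 1.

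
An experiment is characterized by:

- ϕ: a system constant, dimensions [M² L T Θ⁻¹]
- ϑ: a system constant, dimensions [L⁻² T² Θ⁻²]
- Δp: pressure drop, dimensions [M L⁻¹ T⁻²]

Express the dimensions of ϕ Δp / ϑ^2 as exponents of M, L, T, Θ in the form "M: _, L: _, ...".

M: 3, L: 4, T: -5, Θ: 3

Collect each base-dimension exponent across the product:
  M: (2) − 2·(0) + (1) = 3
  L: (1) − 2·(-2) + (-1) = 4
  T: (1) − 2·(2) + (-2) = -5
  Θ: (-1) − 2·(-2) + (0) = 3
So the dimensions are [M³ L⁴ T⁻⁵ Θ³].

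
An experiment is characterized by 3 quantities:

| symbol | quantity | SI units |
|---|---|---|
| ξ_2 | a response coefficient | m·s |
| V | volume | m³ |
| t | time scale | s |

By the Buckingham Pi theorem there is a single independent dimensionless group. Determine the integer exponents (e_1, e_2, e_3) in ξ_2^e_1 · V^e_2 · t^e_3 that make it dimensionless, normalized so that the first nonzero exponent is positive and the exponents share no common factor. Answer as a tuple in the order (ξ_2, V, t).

(3, -1, -3)

L: e_1·(1) + e_2·(3) + e_3·(0) = 0
T: e_1·(1) + e_2·(0) + e_3·(1) = 0
Solving this homogeneous linear system for the smallest-integer solution (first nonzero entry positive) gives (3, -1, -3).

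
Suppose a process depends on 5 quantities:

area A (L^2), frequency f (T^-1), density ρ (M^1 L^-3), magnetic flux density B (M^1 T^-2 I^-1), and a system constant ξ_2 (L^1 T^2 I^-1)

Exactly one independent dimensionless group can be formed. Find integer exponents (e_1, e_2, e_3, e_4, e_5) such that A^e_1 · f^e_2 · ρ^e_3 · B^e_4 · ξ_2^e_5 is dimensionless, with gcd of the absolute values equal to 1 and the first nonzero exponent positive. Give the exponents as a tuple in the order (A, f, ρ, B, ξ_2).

M: e_1·(0) + e_2·(0) + e_3·(1) + e_4·(1) + e_5·(0) = 0
L: e_1·(2) + e_2·(0) + e_3·(-3) + e_4·(0) + e_5·(1) = 0
T: e_1·(0) + e_2·(-1) + e_3·(0) + e_4·(-2) + e_5·(2) = 0
I: e_1·(0) + e_2·(0) + e_3·(0) + e_4·(-1) + e_5·(-1) = 0
Solving this homogeneous linear system for the smallest-integer solution (first nonzero entry positive) gives (1, 4, 1, -1, 1).

(1, 4, 1, -1, 1)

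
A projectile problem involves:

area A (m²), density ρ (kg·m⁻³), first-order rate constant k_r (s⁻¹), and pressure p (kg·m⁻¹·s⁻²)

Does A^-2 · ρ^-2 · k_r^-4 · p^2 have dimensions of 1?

Sum the exponent of each base dimension across the product:
  M: −2·[A]_M − 2·[ρ]_M − 4·[k_r]_M + 2·[p]_M = −2·(0) − 2·(1) − 4·(0) + 2·(1) = 0
  L: −2·[A]_L − 2·[ρ]_L − 4·[k_r]_L + 2·[p]_L = −2·(2) − 2·(-3) − 4·(0) + 2·(-1) = 0
  T: −2·[A]_T − 2·[ρ]_T − 4·[k_r]_T + 2·[p]_T = −2·(0) − 2·(0) − 4·(-1) + 2·(-2) = 0
All base exponents vanish — dimensionless.

yes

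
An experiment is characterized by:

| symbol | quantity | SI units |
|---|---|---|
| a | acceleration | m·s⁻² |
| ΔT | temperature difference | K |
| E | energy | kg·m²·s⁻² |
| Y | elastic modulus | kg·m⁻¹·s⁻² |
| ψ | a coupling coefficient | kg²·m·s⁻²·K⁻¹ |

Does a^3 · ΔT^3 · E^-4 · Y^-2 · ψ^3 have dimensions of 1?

Sum the exponent of each base dimension across the product:
  M: 3·[a]_M + 3·[ΔT]_M − 4·[E]_M − 2·[Y]_M + 3·[ψ]_M = 3·(0) + 3·(0) − 4·(1) − 2·(1) + 3·(2) = 0
  L: 3·[a]_L + 3·[ΔT]_L − 4·[E]_L − 2·[Y]_L + 3·[ψ]_L = 3·(1) + 3·(0) − 4·(2) − 2·(-1) + 3·(1) = 0
  T: 3·[a]_T + 3·[ΔT]_T − 4·[E]_T − 2·[Y]_T + 3·[ψ]_T = 3·(-2) + 3·(0) − 4·(-2) − 2·(-2) + 3·(-2) = 0
  Θ: 3·[a]_Θ + 3·[ΔT]_Θ − 4·[E]_Θ − 2·[Y]_Θ + 3·[ψ]_Θ = 3·(0) + 3·(1) − 4·(0) − 2·(0) + 3·(-1) = 0
All base exponents vanish — dimensionless.

yes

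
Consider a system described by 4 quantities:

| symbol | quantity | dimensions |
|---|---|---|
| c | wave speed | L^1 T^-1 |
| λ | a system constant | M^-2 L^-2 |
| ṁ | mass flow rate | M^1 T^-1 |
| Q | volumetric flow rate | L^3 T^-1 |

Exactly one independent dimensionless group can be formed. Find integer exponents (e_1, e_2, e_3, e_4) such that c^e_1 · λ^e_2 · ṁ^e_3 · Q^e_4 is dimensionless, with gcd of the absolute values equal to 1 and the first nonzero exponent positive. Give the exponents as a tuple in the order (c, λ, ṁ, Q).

M: e_1·(0) + e_2·(-2) + e_3·(1) + e_4·(0) = 0
L: e_1·(1) + e_2·(-2) + e_3·(0) + e_4·(3) = 0
T: e_1·(-1) + e_2·(0) + e_3·(-1) + e_4·(-1) = 0
Solving this homogeneous linear system for the smallest-integer solution (first nonzero entry positive) gives (4, -1, -2, -2).

(4, -1, -2, -2)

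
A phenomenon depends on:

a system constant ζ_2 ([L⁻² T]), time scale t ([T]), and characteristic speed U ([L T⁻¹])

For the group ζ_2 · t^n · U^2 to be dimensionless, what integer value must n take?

Balance the T exponent: (1)·n from t, plus (1) + 2·(-1) = -1 from the rest, must sum to zero.
n − 1 = 0, so n = 1.

1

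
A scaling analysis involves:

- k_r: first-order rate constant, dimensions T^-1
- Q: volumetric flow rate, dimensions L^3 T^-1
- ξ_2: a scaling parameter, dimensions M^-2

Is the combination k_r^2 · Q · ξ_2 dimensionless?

Sum the exponent of each base dimension across the product:
  M: 2·[k_r]_M + [Q]_M + [ξ_2]_M = 2·(0) + (0) + (-2) = -2
  L: 2·[k_r]_L + [Q]_L + [ξ_2]_L = 2·(0) + (3) + (0) = 3
  T: 2·[k_r]_T + [Q]_T + [ξ_2]_T = 2·(-1) + (-1) + (0) = -3
Net dimensions [M⁻² L³ T⁻³] ≠ [1] — not dimensionless.

no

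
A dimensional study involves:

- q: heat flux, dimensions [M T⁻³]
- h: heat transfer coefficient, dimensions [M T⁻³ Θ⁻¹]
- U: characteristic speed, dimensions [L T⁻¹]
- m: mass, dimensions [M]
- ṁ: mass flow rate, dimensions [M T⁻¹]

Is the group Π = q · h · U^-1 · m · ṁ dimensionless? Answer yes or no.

no

Sum the exponent of each base dimension across the product:
  M: [q]_M + [h]_M − [U]_M + [m]_M + [ṁ]_M = (1) + (1) − (0) + (1) + (1) = 4
  L: [q]_L + [h]_L − [U]_L + [m]_L + [ṁ]_L = (0) + (0) − (1) + (0) + (0) = -1
  T: [q]_T + [h]_T − [U]_T + [m]_T + [ṁ]_T = (-3) + (-3) − (-1) + (0) + (-1) = -6
  Θ: [q]_Θ + [h]_Θ − [U]_Θ + [m]_Θ + [ṁ]_Θ = (0) + (-1) − (0) + (0) + (0) = -1
Net dimensions [M⁴ L⁻¹ T⁻⁶ Θ⁻¹] ≠ [1] — not dimensionless.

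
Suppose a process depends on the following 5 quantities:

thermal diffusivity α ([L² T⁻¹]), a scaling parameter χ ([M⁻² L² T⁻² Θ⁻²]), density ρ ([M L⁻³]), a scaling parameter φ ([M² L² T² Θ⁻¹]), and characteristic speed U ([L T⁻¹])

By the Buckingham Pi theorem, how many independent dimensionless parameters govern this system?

There are 5 variables and 4 base dimensions (M, L, T, Θ).
The dimension matrix has rank 4.
Independent dimensionless groups: 5 − 4 = 1.

1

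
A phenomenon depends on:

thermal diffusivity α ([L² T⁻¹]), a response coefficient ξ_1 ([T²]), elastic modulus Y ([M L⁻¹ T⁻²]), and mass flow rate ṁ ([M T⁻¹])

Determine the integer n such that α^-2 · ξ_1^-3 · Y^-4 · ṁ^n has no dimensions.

Balance the M exponent: (1)·n from ṁ, plus −2·(0) − 3·(0) − 4·(1) = -4 from the rest, must sum to zero.
n − 4 = 0, so n = 4.

4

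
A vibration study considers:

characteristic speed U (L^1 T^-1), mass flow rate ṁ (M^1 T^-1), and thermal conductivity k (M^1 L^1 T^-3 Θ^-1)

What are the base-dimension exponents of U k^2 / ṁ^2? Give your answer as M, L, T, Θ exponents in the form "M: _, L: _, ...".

Collect each base-dimension exponent across the product:
  M: (0) − 2·(1) + 2·(1) = 0
  L: (1) − 2·(0) + 2·(1) = 3
  T: (-1) − 2·(-1) + 2·(-3) = -5
  Θ: (0) − 2·(0) + 2·(-1) = -2
So the dimensions are [L³ T⁻⁵ Θ⁻²].

M: 0, L: 3, T: -5, Θ: -2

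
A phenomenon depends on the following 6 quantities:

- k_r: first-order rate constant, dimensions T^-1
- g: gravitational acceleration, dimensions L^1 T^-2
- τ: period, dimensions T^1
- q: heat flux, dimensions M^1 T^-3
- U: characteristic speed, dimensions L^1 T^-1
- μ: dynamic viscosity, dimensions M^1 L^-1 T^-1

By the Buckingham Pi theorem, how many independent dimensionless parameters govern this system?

3

There are 6 variables and 3 base dimensions (M, L, T).
The dimension matrix has rank 3.
Independent dimensionless groups: 6 − 3 = 3.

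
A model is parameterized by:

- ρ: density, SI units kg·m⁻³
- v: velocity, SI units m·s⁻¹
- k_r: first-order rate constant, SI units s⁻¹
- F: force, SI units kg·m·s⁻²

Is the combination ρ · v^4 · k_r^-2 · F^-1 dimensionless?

yes

Sum the exponent of each base dimension across the product:
  M: [ρ]_M + 4·[v]_M − 2·[k_r]_M − [F]_M = (1) + 4·(0) − 2·(0) − (1) = 0
  L: [ρ]_L + 4·[v]_L − 2·[k_r]_L − [F]_L = (-3) + 4·(1) − 2·(0) − (1) = 0
  T: [ρ]_T + 4·[v]_T − 2·[k_r]_T − [F]_T = (0) + 4·(-1) − 2·(-1) − (-2) = 0
All base exponents vanish — dimensionless.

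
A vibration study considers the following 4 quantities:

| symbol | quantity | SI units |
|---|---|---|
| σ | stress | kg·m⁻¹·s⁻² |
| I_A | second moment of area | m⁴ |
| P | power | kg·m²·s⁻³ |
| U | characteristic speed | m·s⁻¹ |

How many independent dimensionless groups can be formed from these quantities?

There are 4 variables and 3 base dimensions (M, L, T).
The dimension matrix has rank 3.
Independent dimensionless groups: 4 − 3 = 1.

1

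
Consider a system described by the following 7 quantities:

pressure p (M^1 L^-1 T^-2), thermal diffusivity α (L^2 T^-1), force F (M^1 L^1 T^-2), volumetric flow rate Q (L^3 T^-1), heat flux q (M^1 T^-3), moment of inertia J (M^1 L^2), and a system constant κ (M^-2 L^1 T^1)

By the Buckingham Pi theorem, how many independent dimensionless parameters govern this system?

There are 7 variables and 3 base dimensions (M, L, T).
The dimension matrix has rank 3.
Independent dimensionless groups: 7 − 3 = 4.

4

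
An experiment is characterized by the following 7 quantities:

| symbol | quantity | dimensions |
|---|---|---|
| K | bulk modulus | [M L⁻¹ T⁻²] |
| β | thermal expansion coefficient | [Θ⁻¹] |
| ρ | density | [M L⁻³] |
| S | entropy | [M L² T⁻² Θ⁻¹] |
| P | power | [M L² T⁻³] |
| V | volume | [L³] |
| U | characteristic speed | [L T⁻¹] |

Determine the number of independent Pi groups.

There are 7 variables and 4 base dimensions (M, L, T, Θ).
The dimension matrix has rank 4.
Independent dimensionless groups: 7 − 4 = 3.

3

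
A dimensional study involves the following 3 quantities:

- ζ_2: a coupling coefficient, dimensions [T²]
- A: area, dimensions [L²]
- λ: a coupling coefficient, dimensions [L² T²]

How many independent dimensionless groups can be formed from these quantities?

1

There are 3 variables and 2 base dimensions (L, T).
The dimension matrix has rank 2.
Independent dimensionless groups: 3 − 2 = 1.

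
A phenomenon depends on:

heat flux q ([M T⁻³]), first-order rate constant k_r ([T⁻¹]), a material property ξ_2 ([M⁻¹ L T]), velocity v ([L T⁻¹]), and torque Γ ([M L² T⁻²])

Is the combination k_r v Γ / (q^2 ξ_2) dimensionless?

no

Sum the exponent of each base dimension across the product:
  M: −2·[q]_M + [k_r]_M − [ξ_2]_M + [v]_M + [Γ]_M = −2·(1) + (0) − (-1) + (0) + (1) = 0
  L: −2·[q]_L + [k_r]_L − [ξ_2]_L + [v]_L + [Γ]_L = −2·(0) + (0) − (1) + (1) + (2) = 2
  T: −2·[q]_T + [k_r]_T − [ξ_2]_T + [v]_T + [Γ]_T = −2·(-3) + (-1) − (1) + (-1) + (-2) = 1
Net dimensions [L² T] ≠ [1] — not dimensionless.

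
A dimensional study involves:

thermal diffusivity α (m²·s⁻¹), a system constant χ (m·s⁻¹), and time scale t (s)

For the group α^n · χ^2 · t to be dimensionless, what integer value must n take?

Balance the L exponent: (2)·n from α, plus 2·(1) + (0) = 2 from the rest, must sum to zero.
2n + 2 = 0, so n = -1.

-1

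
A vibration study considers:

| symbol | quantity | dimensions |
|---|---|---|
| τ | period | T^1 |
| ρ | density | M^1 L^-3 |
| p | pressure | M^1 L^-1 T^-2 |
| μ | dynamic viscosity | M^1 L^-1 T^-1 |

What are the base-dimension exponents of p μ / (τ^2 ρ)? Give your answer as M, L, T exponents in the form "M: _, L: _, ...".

M: 1, L: 1, T: -5

Collect each base-dimension exponent across the product:
  M: −2·(0) − (1) + (1) + (1) = 1
  L: −2·(0) − (-3) + (-1) + (-1) = 1
  T: −2·(1) − (0) + (-2) + (-1) = -5
So the dimensions are [M L T⁻⁵].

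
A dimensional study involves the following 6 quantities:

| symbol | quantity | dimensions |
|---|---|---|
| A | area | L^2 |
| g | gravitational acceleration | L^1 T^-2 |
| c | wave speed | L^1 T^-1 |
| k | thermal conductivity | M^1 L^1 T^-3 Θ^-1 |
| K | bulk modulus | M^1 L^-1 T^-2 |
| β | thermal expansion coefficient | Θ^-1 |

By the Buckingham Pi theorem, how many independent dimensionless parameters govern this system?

2

There are 6 variables and 4 base dimensions (M, L, T, Θ).
The dimension matrix has rank 4.
Independent dimensionless groups: 6 − 4 = 2.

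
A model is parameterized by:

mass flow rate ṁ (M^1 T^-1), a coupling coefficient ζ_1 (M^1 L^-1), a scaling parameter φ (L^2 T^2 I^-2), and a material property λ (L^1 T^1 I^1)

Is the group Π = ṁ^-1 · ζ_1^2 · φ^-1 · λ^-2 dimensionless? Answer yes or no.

Sum the exponent of each base dimension across the product:
  M: −[ṁ]_M + 2·[ζ_1]_M − [φ]_M − 2·[λ]_M = −(1) + 2·(1) − (0) − 2·(0) = 1
  L: −[ṁ]_L + 2·[ζ_1]_L − [φ]_L − 2·[λ]_L = −(0) + 2·(-1) − (2) − 2·(1) = -6
  T: −[ṁ]_T + 2·[ζ_1]_T − [φ]_T − 2·[λ]_T = −(-1) + 2·(0) − (2) − 2·(1) = -3
  I: −[ṁ]_I + 2·[ζ_1]_I − [φ]_I − 2·[λ]_I = −(0) + 2·(0) − (-2) − 2·(1) = 0
Net dimensions [M L⁻⁶ T⁻³] ≠ [1] — not dimensionless.

no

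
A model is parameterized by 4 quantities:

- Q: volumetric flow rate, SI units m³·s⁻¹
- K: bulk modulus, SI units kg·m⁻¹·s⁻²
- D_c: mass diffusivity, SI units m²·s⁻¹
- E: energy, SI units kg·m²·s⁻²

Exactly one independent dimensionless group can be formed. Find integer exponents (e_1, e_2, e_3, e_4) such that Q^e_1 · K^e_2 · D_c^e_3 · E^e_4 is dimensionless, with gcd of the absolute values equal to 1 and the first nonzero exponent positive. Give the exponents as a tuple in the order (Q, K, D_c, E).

M: e_1·(0) + e_2·(1) + e_3·(0) + e_4·(1) = 0
L: e_1·(3) + e_2·(-1) + e_3·(2) + e_4·(2) = 0
T: e_1·(-1) + e_2·(-2) + e_3·(-1) + e_4·(-2) = 0
Solving this homogeneous linear system for the smallest-integer solution (first nonzero entry positive) gives (3, 1, -3, -1).

(3, 1, -3, -1)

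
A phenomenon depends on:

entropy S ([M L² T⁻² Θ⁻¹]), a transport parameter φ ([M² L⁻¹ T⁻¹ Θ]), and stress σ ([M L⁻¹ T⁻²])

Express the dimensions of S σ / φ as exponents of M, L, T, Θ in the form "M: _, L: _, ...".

M: 0, L: 2, T: -3, Θ: -2

Collect each base-dimension exponent across the product:
  M: (1) − (2) + (1) = 0
  L: (2) − (-1) + (-1) = 2
  T: (-2) − (-1) + (-2) = -3
  Θ: (-1) − (1) + (0) = -2
So the dimensions are [L² T⁻³ Θ⁻²].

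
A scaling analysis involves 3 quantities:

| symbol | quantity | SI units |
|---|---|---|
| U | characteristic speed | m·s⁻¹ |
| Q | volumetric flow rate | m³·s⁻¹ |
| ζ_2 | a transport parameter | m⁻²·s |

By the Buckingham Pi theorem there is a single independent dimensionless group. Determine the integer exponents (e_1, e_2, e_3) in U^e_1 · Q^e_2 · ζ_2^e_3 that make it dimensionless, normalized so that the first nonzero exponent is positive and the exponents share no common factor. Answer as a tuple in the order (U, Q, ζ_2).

(1, 1, 2)

L: e_1·(1) + e_2·(3) + e_3·(-2) = 0
T: e_1·(-1) + e_2·(-1) + e_3·(1) = 0
Solving this homogeneous linear system for the smallest-integer solution (first nonzero entry positive) gives (1, 1, 2).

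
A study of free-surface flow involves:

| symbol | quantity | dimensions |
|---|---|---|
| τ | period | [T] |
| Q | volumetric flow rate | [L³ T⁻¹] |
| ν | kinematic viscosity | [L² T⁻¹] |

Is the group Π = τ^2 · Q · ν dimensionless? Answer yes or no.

Sum the exponent of each base dimension across the product:
  L: 2·[τ]_L + [Q]_L + [ν]_L = 2·(0) + (3) + (2) = 5
  T: 2·[τ]_T + [Q]_T + [ν]_T = 2·(1) + (-1) + (-1) = 0
Net dimensions [L⁵] ≠ [1] — not dimensionless.

no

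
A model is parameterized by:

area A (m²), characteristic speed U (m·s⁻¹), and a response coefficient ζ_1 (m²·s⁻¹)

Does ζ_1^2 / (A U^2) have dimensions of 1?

Sum the exponent of each base dimension across the product:
  L: −[A]_L − 2·[U]_L + 2·[ζ_1]_L = −(2) − 2·(1) + 2·(2) = 0
  T: −[A]_T − 2·[U]_T + 2·[ζ_1]_T = −(0) − 2·(-1) + 2·(-1) = 0
All base exponents vanish — dimensionless.

yes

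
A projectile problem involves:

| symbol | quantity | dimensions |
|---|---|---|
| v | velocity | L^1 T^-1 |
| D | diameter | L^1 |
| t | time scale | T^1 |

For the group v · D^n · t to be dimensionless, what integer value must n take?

Balance the L exponent: (1)·n from D, plus (1) + (0) = 1 from the rest, must sum to zero.
n + 1 = 0, so n = -1.

-1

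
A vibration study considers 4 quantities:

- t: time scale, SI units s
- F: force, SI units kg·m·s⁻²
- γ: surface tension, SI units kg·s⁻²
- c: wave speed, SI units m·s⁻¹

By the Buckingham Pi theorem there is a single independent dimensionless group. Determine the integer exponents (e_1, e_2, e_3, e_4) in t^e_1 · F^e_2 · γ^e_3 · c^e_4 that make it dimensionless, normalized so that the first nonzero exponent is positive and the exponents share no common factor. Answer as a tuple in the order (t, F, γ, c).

(1, -1, 1, 1)

M: e_1·(0) + e_2·(1) + e_3·(1) + e_4·(0) = 0
L: e_1·(0) + e_2·(1) + e_3·(0) + e_4·(1) = 0
T: e_1·(1) + e_2·(-2) + e_3·(-2) + e_4·(-1) = 0
Solving this homogeneous linear system for the smallest-integer solution (first nonzero entry positive) gives (1, -1, 1, 1).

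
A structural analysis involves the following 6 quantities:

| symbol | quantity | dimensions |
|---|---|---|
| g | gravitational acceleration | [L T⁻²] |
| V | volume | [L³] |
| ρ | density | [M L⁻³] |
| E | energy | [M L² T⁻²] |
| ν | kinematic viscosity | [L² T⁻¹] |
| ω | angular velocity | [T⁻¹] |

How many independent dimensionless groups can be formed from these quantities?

3

There are 6 variables and 3 base dimensions (M, L, T).
The dimension matrix has rank 3.
Independent dimensionless groups: 6 − 3 = 3.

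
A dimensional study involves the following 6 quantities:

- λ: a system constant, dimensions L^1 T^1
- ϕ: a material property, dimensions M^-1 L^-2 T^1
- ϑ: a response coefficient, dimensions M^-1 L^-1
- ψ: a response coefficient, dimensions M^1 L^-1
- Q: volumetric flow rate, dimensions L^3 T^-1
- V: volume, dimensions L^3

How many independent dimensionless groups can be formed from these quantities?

3

There are 6 variables and 3 base dimensions (M, L, T).
The dimension matrix has rank 3.
Independent dimensionless groups: 6 − 3 = 3.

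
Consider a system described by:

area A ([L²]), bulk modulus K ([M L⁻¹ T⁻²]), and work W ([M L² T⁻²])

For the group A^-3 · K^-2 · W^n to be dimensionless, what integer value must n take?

Balance the M exponent: (1)·n from W, plus −3·(0) − 2·(1) = -2 from the rest, must sum to zero.
n − 2 = 0, so n = 2.

2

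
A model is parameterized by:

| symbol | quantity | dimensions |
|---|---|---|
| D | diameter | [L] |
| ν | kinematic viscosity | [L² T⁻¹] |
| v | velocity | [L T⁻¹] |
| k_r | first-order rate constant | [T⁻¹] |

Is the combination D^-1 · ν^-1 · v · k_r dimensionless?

Sum the exponent of each base dimension across the product:
  L: −[D]_L − [ν]_L + [v]_L + [k_r]_L = −(1) − (2) + (1) + (0) = -2
  T: −[D]_T − [ν]_T + [v]_T + [k_r]_T = −(0) − (-1) + (-1) + (-1) = -1
Net dimensions [L⁻² T⁻¹] ≠ [1] — not dimensionless.

no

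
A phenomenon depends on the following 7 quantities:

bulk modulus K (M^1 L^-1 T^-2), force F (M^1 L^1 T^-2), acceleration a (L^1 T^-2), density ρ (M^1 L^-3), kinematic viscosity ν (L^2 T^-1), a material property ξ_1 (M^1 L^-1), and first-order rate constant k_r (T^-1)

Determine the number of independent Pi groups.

There are 7 variables and 3 base dimensions (M, L, T).
The dimension matrix has rank 3.
Independent dimensionless groups: 7 − 3 = 4.

4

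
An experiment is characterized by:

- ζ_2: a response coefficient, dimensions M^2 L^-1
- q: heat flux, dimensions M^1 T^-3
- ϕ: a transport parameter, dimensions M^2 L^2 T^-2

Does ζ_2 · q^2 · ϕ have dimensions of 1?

no

Sum the exponent of each base dimension across the product:
  M: [ζ_2]_M + 2·[q]_M + [ϕ]_M = (2) + 2·(1) + (2) = 6
  L: [ζ_2]_L + 2·[q]_L + [ϕ]_L = (-1) + 2·(0) + (2) = 1
  T: [ζ_2]_T + 2·[q]_T + [ϕ]_T = (0) + 2·(-3) + (-2) = -8
Net dimensions [M⁶ L T⁻⁸] ≠ [1] — not dimensionless.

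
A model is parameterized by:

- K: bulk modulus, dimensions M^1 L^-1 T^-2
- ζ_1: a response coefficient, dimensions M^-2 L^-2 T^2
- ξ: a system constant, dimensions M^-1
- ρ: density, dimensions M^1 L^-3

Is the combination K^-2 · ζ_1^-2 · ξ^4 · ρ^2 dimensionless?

Sum the exponent of each base dimension across the product:
  M: −2·[K]_M − 2·[ζ_1]_M + 4·[ξ]_M + 2·[ρ]_M = −2·(1) − 2·(-2) + 4·(-1) + 2·(1) = 0
  L: −2·[K]_L − 2·[ζ_1]_L + 4·[ξ]_L + 2·[ρ]_L = −2·(-1) − 2·(-2) + 4·(0) + 2·(-3) = 0
  T: −2·[K]_T − 2·[ζ_1]_T + 4·[ξ]_T + 2·[ρ]_T = −2·(-2) − 2·(2) + 4·(0) + 2·(0) = 0
All base exponents vanish — dimensionless.

yes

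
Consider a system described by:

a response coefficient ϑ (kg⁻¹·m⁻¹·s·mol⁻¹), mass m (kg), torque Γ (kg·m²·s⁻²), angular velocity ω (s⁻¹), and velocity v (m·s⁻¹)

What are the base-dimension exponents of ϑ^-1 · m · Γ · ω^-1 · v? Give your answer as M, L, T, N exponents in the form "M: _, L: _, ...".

Collect each base-dimension exponent across the product:
  M: −(-1) + (1) + (1) − (0) + (0) = 3
  L: −(-1) + (0) + (2) − (0) + (1) = 4
  T: −(1) + (0) + (-2) − (-1) + (-1) = -3
  N: −(-1) + (0) + (0) − (0) + (0) = 1
So the dimensions are [M³ L⁴ T⁻³ N].

M: 3, L: 4, T: -3, N: 1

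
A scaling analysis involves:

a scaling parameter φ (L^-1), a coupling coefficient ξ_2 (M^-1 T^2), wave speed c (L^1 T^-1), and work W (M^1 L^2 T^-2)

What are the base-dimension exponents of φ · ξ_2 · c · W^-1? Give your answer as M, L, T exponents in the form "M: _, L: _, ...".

M: -2, L: -2, T: 3

Collect each base-dimension exponent across the product:
  M: (0) + (-1) + (0) − (1) = -2
  L: (-1) + (0) + (1) − (2) = -2
  T: (0) + (2) + (-1) − (-2) = 3
So the dimensions are [M⁻² L⁻² T³].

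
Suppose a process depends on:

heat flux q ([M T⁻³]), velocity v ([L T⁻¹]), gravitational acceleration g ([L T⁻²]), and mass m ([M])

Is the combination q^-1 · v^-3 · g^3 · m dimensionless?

Sum the exponent of each base dimension across the product:
  M: −[q]_M − 3·[v]_M + 3·[g]_M + [m]_M = −(1) − 3·(0) + 3·(0) + (1) = 0
  L: −[q]_L − 3·[v]_L + 3·[g]_L + [m]_L = −(0) − 3·(1) + 3·(1) + (0) = 0
  T: −[q]_T − 3·[v]_T + 3·[g]_T + [m]_T = −(-3) − 3·(-1) + 3·(-2) + (0) = 0
All base exponents vanish — dimensionless.

yes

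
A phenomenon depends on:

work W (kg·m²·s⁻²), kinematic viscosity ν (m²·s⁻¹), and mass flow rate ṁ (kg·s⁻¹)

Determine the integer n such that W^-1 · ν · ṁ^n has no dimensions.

Balance the M exponent: (1)·n from ṁ, plus −(1) + (0) = -1 from the rest, must sum to zero.
n − 1 = 0, so n = 1.

1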